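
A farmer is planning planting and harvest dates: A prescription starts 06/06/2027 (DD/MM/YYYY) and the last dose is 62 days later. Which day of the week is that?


Start: 2027-06-06 (Sunday)
Step 1 - find target date: add 62 days
  2027-06-06 + 62 days = 2027-08-07
Step 2 - day of week:
  62 mod 7 = 6
  Sunday + 6 days -> Saturday
Result: Saturday (2027-08-07)

Saturday


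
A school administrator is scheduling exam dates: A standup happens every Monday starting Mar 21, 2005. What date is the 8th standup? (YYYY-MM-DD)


First occurrence: 2005-03-21 (occurrence 1)
Each occurrence is 7 days after the previous.
Occurrence 8 is 7 weeks after the first.
7 weeks = 49 days
2005-03-21 + 49 days = 2005-05-09

2005-05-09


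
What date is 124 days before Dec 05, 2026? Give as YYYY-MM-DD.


Start: 2026-12-05
Subtracting 124 days
Days already passed in December: 5
After going back through December: 119 more days to subtract
November 2026: 30 days, 89 remaining
October 2026: 31 days, 58 remaining
September 2026: 30 days, 28 remaining
August 2026 has 31 days, need 28
Result: 2026-08-03

2026-08-03


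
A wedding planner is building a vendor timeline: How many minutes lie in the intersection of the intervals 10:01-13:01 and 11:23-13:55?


Interval A: [601, 781] minutes from midnight
Interval B: [683, 835] minutes from midnight
Overlap start = max(601, 683) = 683
Overlap end = min(781, 835) = 781
Overlap = 781 - 683 = 98 minutes

98


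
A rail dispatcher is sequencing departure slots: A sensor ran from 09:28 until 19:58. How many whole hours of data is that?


Start: 09:28
End: 19:58
Hour difference: 19 - 9 = 10 hours
Minute difference: 58 - 28 = 30 minutes
Total minutes: 630
Complete hours: 630 / 60 = 10 (remainder 30)

10


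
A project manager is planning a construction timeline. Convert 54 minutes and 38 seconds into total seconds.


Minutes: 54
Seconds: 38
Convert minutes to seconds: 54 x 60 = 3240
Add remaining seconds: 3240 + 38 = 3278

3278


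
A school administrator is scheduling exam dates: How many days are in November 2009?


Month: November
Year: 2009
November is a 30-day month
Total: 30 days

30


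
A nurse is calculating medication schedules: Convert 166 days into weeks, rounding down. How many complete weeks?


Total days: 166
Days per week: 7
Division: 166 / 7 = 23 remainder 5
Complete weeks: 23
Remaining days: 5

23


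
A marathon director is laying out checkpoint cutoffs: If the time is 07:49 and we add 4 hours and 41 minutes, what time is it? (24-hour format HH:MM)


Start time: 07:49
Adding: 4 hours 41 minutes
Minutes: 49 + 41 = 90
Minute overflow: 90 >= 60, so carry 1 hour, minutes = 30
Hours: 7 + 4 + 1 = 12
Result: 12:30

12:30


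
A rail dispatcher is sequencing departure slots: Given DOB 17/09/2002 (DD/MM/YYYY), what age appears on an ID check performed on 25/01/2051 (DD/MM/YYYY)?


Birth: 2002-09-17
Reference: 2051-01-25
Year difference: 2051 - 2002 = 49
Has birthday (09-17) occurred by 01-25? No
Birthday not yet reached this year -> subtract 1
Age in full years: 48

48


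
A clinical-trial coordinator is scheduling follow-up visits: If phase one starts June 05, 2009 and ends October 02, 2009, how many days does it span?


Start date: 2009-06-05
End date: 2009-10-02
Jun 2009: +26 days
Jul 2009: +31 days
Aug 2009: +31 days
Sep 2009: +30 days
Oct 2009: +1 days
Total: 119 days

119


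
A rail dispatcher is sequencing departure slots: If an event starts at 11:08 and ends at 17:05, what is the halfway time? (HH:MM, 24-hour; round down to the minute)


Start time: 11:08 = 668 minutes from midnight
End time: 17:05 = 1025 minutes from midnight
Sum: 668 + 1025 = 1693
Midpoint: 1693 / 2 = 846 minutes
Convert: 846 / 60 = 14 hours, 6 minutes
Result: 14:06

14:06


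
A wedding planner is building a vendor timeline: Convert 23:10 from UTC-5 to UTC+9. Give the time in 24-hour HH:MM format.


Local time: 23:10 at UTC-5 (offset -5h)
Target zone: UTC+9 (offset 9h)
Difference: 9 - (-5) = 14 hours
Calculation: 23 + (14) = 37
Wraparound: (37) mod 24 = 13
Result: 13:10

13:10


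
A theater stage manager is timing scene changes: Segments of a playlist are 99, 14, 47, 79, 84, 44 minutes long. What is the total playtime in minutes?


Durations: 99, 14, 47, 79, 84, 44
Running sum: 99
+ 14 = 113
+ 47 = 160
+ 79 = 239
+ 84 = 323
+ 44 = 367
Total duration: 367 minutes
That is 6 hours and 7 minutes

367


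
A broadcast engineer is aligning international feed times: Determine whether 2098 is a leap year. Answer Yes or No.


Year: 2098
Divisible by 4? 2098 / 4 = 524.5 -> No
Not divisible by 4, so NOT a leap year

No


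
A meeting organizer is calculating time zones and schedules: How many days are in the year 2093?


Year: 2093
Check leap year rules:
Divisible by 4? No
2093 is not a leap year
Days: 365

365


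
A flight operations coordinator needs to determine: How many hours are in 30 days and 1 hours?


Days: 30
Extra hours: 1
Hours per day: 24
Days to hours: 30 x 24 = 720
Total: 720 + 1 = 721

721


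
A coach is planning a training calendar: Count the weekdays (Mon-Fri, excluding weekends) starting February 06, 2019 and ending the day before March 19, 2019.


Start: 2019-02-06 (Wednesday)
End (exclusive): 2019-03-19 (Tuesday)
Total calendar days: 41
Full weeks: 41 // 7 = 5 -> 25 weekdays
Remaining 6 days starting on Wednesday:
  Wed(w), Thu(w), Fri(w), Sat(-), Sun(-), Mon(w) -> 4 weekdays
Total business days: 25 + 4 = 29

29


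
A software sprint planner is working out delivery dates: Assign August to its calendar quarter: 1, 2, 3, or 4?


Month: August (month 8)
Q1: January-March (months 1-3)
Q2: April-June (months 4-6)
Q3: July-September (months 7-9)
Q4: October-December (months 10-12)
Month 8 falls in Q3

3


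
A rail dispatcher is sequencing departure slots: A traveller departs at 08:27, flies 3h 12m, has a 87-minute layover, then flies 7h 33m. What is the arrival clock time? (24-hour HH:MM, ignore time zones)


Depart: 08:27
Leg 1: +192 min -> 11:39
Layover: +87 min -> 13:06
Leg 2: +453 min -> 20:39
Total travel: 732 minutes = 12h 12m
Arrival: 20:39

20:39


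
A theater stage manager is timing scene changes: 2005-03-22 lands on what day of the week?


Date: 2005-03-22
January 1, 2005 is a Saturday
Day of year: 81
Offset from Jan 1: 80 days
80 mod 7 = 3
Result: Tuesday

Tuesday


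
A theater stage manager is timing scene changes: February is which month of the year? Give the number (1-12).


Calendar month order:
1. January
2. February <--
3. March
February is month number 2

2


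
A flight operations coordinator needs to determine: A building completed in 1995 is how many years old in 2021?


Birth year: 1995
Current year: 2021
Age = current year - birth year
Age = 2021 - 1995 = 26

26


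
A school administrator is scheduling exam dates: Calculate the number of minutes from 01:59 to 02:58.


Start time: 01:59 = 119 minutes from midnight
End time: 02:58 = 178 minutes from midnight
Difference: 178 - 119 = 59 minutes
That is 0 hours and 59 minutes

59


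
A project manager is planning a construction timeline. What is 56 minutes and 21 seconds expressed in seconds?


Minutes: 56
Extra seconds: 21
Seconds per minute: 60
Minutes to seconds: 56 x 60 = 3360
Total: 3360 + 21 = 3381

3381


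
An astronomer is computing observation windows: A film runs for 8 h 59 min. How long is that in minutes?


Hours: 8
Minutes: 59
Convert hours to minutes: 8 x 60 = 480
Add remaining minutes: 480 + 59 = 539

539


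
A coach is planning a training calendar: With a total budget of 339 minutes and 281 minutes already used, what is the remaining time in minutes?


Total budget: 339 minutes
Time used: 281 minutes
Remaining: 339 - 281 = 58 minutes
Percent used: 82.9%
Percent remaining: 17.1%

58


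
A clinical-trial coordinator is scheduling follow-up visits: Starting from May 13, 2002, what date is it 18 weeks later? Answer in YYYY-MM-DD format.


Start: 2002-05-13
Weeks to add: 18
Convert to days: 18 x 7 = 126 days
Add 126 days to 2002-05-13
Result: 2002-09-16

2002-09-16


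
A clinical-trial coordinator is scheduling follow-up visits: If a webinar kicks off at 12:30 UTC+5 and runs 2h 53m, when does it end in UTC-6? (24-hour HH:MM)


Start: 12:30 in UTC+5
Step 1 - add duration:
  minutes: 30 + 53 = 83 (carry 1h)
  hours: 12 + 2 + 1 = 15
  end in UTC+5: 15:23
Step 2 - convert UTC+5 -> UTC-6:
  offset difference: -6 - (5) = -11 hours
  15 + (-11) = 4 -> mod 24 = 4
Result: 04:23 in UTC-6

04:23


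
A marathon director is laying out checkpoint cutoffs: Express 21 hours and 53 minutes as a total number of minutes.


Hours: 21
Extra minutes: 53
Minutes per hour: 60
Hours to minutes: 21 x 60 = 1260
Total: 1260 + 53 = 1313

1313


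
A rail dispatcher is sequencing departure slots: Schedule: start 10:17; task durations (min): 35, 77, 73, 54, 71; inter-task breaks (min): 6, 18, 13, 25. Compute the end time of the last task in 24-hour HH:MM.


Start: 10:17 = 617 min from midnight
  after task 1 (35 min): 10:52
  after break (6 min): 10:58
  after task 2 (77 min): 12:15
  after break (18 min): 12:33
  after task 3 (73 min): 13:46
  after break (13 min): 13:59
  after task 4 (54 min): 14:53
  after break (25 min): 15:18
  after task 5 (71 min): 16:29
Total elapsed: 372 minutes
End time: 16:29

16:29


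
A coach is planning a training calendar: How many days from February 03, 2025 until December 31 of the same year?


Start: February 03, 2025
End: December 31, 2025
Days left in February: 25
March: 31
April: 30
May: 31
June: 30
... plus remaining months
Sum of remaining months: 306
Total: 25 + 306 = 331

331


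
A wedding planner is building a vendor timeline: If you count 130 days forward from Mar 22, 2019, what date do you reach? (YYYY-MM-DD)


Start: 2019-03-22
Adding 130 days
Days remaining in March: 9
After March: 121 days still to add
April 2019: 30 days, 91 remaining
May 2019: 31 days, 60 remaining
June 2019: 30 days, 30 remaining
July 2019 has 31 days, need 30
Result: 2019-07-30

2019-07-30


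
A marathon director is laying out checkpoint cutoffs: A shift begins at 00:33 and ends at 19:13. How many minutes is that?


Start time: 00:33 = 33 minutes from midnight
End time: 19:13 = 1153 minutes from midnight
Difference: 1153 - 33 = 1120 minutes
That is 18 hours and 40 minutes

1120


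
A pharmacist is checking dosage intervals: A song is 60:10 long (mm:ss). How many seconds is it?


Minutes: 60
Extra seconds: 10
Seconds per minute: 60
Minutes to seconds: 60 x 60 = 3600
Total: 3600 + 10 = 3610

3610


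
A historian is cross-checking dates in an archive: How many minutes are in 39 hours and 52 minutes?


Hours: 39
Minutes: 52
Convert hours to minutes: 39 x 60 = 2340
Add remaining minutes: 2340 + 52 = 2392

2392


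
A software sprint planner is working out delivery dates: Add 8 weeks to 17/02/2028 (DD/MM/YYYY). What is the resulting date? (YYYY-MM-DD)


Start: 2028-02-17
Weeks to add: 8
Convert to days: 8 x 7 = 56 days
Add 56 days to 2028-02-17
Result: 2028-04-13

2028-04-13


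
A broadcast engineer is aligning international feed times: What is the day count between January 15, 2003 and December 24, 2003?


Start date: 2003-01-15
End date: 2003-12-24
Jan 2003: +17 days
Feb 2003: +28 days
Mar 2003: +31 days
... (9 more months)
Total: 343 days

343


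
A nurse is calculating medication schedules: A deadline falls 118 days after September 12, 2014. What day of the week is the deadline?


Start: 2014-09-12 (Friday)
Step 1 - find target date: add 118 days
  2014-09-12 + 118 days = 2015-01-08
Step 2 - day of week:
  118 mod 7 = 6
  Friday + 6 days -> Thursday
Result: Thursday (2015-01-08)

Thursday


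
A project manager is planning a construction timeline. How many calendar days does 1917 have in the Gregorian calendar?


Year: 1917
Check leap year rules:
Divisible by 4? No
1917 is not a leap year
Days: 365

365


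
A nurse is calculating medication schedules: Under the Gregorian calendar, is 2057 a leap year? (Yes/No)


Year: 2057
Divisible by 4? 2057 / 4 = 514.25 -> No
Not divisible by 4, so NOT a leap year

No


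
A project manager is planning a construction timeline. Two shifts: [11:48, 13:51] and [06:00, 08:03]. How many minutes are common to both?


Interval A: [708, 831] minutes from midnight
Interval B: [360, 483] minutes from midnight
Overlap start = max(708, 360) = 708
Overlap end = min(831, 483) = 483
End <= start, so the intervals do not overlap: 0 minutes

0


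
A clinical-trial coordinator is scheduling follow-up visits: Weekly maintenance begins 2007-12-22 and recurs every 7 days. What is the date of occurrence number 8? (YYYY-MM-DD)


First occurrence: 2007-12-22 (occurrence 1)
Each occurrence is 7 days after the previous.
Occurrence 8 is 7 weeks after the first.
7 weeks = 49 days
2007-12-22 + 49 days = 2008-02-09

2008-02-09


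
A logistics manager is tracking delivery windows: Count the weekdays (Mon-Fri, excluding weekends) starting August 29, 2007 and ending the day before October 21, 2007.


Start: 2007-08-29 (Wednesday)
End (exclusive): 2007-10-21 (Sunday)
Total calendar days: 53
Full weeks: 53 // 7 = 7 -> 35 weekdays
Remaining 4 days starting on Wednesday:
  Wed(w), Thu(w), Fri(w), Sat(-) -> 3 weekdays
Total business days: 35 + 3 = 38

38


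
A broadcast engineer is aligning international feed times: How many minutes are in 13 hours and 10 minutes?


Hours: 13
Extra minutes: 10
Minutes per hour: 60
Hours to minutes: 13 x 60 = 780
Total: 780 + 10 = 790

790


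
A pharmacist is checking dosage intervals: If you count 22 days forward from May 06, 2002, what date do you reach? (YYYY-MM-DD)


Start: 2002-05-06
Adding 22 days
Days remaining in May: 25
Result: 2002-05-28

2002-05-28


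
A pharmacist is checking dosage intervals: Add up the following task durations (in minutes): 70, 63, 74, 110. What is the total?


Durations: 70, 63, 74, 110
Running sum: 70
+ 63 = 133
+ 74 = 207
+ 110 = 317
Total duration: 317 minutes
That is 5 hours and 17 minutes

317


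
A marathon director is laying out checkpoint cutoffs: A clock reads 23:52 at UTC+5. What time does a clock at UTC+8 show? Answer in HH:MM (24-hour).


Local time: 23:52 at UTC+5 (offset 5h)
Target zone: UTC+8 (offset 8h)
Difference: 8 - (5) = 3 hours
Calculation: 23 + (3) = 26
Wraparound: (26) mod 24 = 2
Result: 02:52

02:52


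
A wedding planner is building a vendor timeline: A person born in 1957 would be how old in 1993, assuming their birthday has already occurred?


Birth year: 1957
Current year: 1993
Age = current year - birth year
Age = 1993 - 1957 = 36

36


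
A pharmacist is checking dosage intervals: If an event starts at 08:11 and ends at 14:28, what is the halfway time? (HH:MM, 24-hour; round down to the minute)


Start time: 08:11 = 491 minutes from midnight
End time: 14:28 = 868 minutes from midnight
Sum: 491 + 868 = 1359
Midpoint: 1359 / 2 = 679 minutes
Convert: 679 / 60 = 11 hours, 19 minutes
Result: 11:19

11:19


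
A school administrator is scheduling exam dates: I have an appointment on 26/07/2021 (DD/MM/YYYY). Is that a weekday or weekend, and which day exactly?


Date: 2021-07-26
January 1, 2021 is a Friday
Day of year: 207
Offset from Jan 1: 206 days
206 mod 7 = 3
Result: Monday

Monday


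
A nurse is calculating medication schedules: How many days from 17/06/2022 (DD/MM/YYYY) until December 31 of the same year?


Start: June 17, 2022
End: December 31, 2022
Days left in June: 13
July: 31
August: 31
September: 30
October: 31
... plus remaining months
Sum of remaining months: 184
Total: 13 + 184 = 197

197


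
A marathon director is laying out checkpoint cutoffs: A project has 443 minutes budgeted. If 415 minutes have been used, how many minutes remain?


Total budget: 443 minutes
Time used: 415 minutes
Remaining: 443 - 415 = 28 minutes
Percent used: 93.7%
Percent remaining: 6.3%

28


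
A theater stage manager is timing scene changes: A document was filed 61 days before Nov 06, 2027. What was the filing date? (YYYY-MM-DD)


Start: 2027-11-06
Subtracting 61 days
Days already passed in November: 6
After going back through November: 55 more days to subtract
October 2027: 31 days, 24 remaining
September 2027 has 30 days, need 24
Result: 2027-09-06

2027-09-06


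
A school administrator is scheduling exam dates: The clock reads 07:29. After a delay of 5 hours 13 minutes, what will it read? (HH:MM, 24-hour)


Start time: 07:29
Adding: 5 hours 13 minutes
Minutes: 29 + 13 = 42
Hours: 7 + 5 + 0 = 12
Result: 12:42

12:42


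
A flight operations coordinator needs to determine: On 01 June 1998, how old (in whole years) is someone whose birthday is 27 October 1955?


Birth: 1955-10-27
Reference: 1998-06-01
Year difference: 1998 - 1955 = 43
Has birthday (10-27) occurred by 06-01? No
Birthday not yet reached this year -> subtract 1
Age in full years: 42

42


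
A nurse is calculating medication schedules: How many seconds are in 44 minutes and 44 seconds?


Minutes: 44
Seconds: 44
Convert minutes to seconds: 44 x 60 = 2640
Add remaining seconds: 2640 + 44 = 2684

2684


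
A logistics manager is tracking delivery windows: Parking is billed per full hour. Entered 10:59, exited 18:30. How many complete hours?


Start: 10:59
End: 18:30
Hour difference: 18 - 10 = 8 hours
Minute difference: 30 - 59 = -29 minutes
Total minutes: 451
Complete hours: 451 / 60 = 7 (remainder 31)

7


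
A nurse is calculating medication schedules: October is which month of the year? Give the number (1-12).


Calendar month order:
9. September
10. October <--
11. November
October is month number 10

10


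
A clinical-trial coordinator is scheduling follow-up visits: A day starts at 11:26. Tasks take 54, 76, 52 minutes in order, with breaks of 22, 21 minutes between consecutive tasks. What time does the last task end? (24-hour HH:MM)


Start: 11:26 = 686 min from midnight
  after task 1 (54 min): 12:20
  after break (22 min): 12:42
  after task 2 (76 min): 13:58
  after break (21 min): 14:19
  after task 3 (52 min): 15:11
Total elapsed: 225 minutes
End time: 15:11

15:11


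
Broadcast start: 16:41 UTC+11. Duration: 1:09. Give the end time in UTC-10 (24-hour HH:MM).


Start: 16:41 in UTC+11
Step 1 - add duration:
  minutes: 41 + 9 = 50
  hours: 16 + 1 + 0 = 17
  end in UTC+11: 17:50
Step 2 - convert UTC+11 -> UTC-10:
  offset difference: -10 - (11) = -21 hours
  17 + (-21) = -4 -> mod 24 = 20
Result: 20:50 in UTC-10

20:50


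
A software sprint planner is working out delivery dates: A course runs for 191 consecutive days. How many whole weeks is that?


Total days: 191
Days per week: 7
Division: 191 / 7 = 27 remainder 2
Complete weeks: 27
Remaining days: 2

27


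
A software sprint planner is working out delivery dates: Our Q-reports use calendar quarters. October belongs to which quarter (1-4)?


Month: October (month 10)
Q1: January-March (months 1-3)
Q2: April-June (months 4-6)
Q3: July-September (months 7-9)
Q4: October-December (months 10-12)
Month 10 falls in Q4

4


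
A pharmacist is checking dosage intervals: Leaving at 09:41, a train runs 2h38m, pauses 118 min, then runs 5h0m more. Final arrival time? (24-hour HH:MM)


Depart: 09:41
Leg 1: +158 min -> 12:19
Layover: +118 min -> 14:17
Leg 2: +300 min -> 19:17
Total travel: 576 minutes = 9h 36m
Arrival: 19:17

19:17


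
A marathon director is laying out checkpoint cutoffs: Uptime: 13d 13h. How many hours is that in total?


Days: 13
Extra hours: 13
Hours per day: 24
Days to hours: 13 x 24 = 312
Total: 312 + 13 = 325

325


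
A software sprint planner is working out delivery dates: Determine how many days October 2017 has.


Month: October
Year: 2017
October is a 31-day month
Total: 31 days

31


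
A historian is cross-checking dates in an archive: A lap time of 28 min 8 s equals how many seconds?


Minutes: 28
Seconds: 8
Convert minutes to seconds: 28 x 60 = 1680
Add remaining seconds: 1680 + 8 = 1688

1688


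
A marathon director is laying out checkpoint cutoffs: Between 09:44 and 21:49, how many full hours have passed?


Start: 09:44
End: 21:49
Hour difference: 21 - 9 = 12 hours
Minute difference: 49 - 44 = 5 minutes
Total minutes: 725
Complete hours: 725 / 60 = 12 (remainder 5)

12


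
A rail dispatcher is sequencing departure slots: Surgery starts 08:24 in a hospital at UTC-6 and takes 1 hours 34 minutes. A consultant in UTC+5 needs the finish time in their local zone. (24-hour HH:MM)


Start: 08:24 in UTC-6
Step 1 - add duration:
  minutes: 24 + 34 = 58
  hours: 8 + 1 + 0 = 9
  end in UTC-6: 09:58
Step 2 - convert UTC-6 -> UTC+5:
  offset difference: 5 - (-6) = 11 hours
  9 + (11) = 20 -> mod 24 = 20
Result: 20:58 in UTC+5

20:58


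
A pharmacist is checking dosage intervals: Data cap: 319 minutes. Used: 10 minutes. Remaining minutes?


Total budget: 319 minutes
Time used: 10 minutes
Remaining: 319 - 10 = 309 minutes
Percent used: 3.1%
Percent remaining: 96.9%

309


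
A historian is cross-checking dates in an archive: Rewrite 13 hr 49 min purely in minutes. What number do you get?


Hours: 13
Extra minutes: 49
Minutes per hour: 60
Hours to minutes: 13 x 60 = 780
Total: 780 + 49 = 829

829


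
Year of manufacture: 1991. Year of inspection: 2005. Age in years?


Birth year: 1991
Current year: 2005
Age = current year - birth year
Age = 2005 - 1991 = 14

14


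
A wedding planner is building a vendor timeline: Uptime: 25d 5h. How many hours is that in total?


Days: 25
Extra hours: 5
Hours per day: 24
Days to hours: 25 x 24 = 600
Total: 600 + 5 = 605

605


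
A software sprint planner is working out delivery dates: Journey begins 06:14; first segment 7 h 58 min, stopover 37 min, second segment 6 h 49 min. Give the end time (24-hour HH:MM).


Depart: 06:14
Leg 1: +478 min -> 14:12
Layover: +37 min -> 14:49
Leg 2: +409 min -> 21:38
Total travel: 924 minutes = 15h 24m
Arrival: 21:38

21:38


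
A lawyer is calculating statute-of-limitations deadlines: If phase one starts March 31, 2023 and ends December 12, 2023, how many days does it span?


Start date: 2023-03-31
End date: 2023-12-12
Mar 2023: +1 days
Apr 2023: +30 days
May 2023: +31 days
... (7 more months)
Total: 256 days

256


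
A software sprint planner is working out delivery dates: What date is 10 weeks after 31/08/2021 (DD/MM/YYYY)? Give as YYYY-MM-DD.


Start: 2021-08-31
Weeks to add: 10
Convert to days: 10 x 7 = 70 days
Add 70 days to 2021-08-31
Result: 2021-11-09

2021-11-09


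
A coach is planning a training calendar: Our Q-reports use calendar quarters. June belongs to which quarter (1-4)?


Month: June (month 6)
Q1: January-March (months 1-3)
Q2: April-June (months 4-6)
Q3: July-September (months 7-9)
Q4: October-December (months 10-12)
Month 6 falls in Q2

2


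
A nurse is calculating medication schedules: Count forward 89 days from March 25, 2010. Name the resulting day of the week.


Start: 2010-03-25 (Thursday)
Step 1 - find target date: add 89 days
  2010-03-25 + 89 days = 2010-06-22
Step 2 - day of week:
  89 mod 7 = 5
  Thursday + 5 days -> Tuesday
Result: Tuesday (2010-06-22)

Tuesday


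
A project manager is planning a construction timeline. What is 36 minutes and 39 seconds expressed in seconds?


Minutes: 36
Extra seconds: 39
Seconds per minute: 60
Minutes to seconds: 36 x 60 = 2160
Total: 2160 + 39 = 2199

2199


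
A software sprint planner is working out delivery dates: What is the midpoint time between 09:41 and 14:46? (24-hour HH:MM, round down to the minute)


Start time: 09:41 = 581 minutes from midnight
End time: 14:46 = 886 minutes from midnight
Sum: 581 + 886 = 1467
Midpoint: 1467 / 2 = 733 minutes
Convert: 733 / 60 = 12 hours, 13 minutes
Result: 12:13

12:13


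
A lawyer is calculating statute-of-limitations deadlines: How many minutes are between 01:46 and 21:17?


Start time: 01:46 = 106 minutes from midnight
End time: 21:17 = 1277 minutes from midnight
Difference: 1277 - 106 = 1171 minutes
That is 19 hours and 31 minutes

1171


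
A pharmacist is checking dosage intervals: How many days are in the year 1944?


Year: 1944
Check leap year rules:
Divisible by 4? Yes
Divisible by 100? No
1944 is a leap year
Days: 366

366


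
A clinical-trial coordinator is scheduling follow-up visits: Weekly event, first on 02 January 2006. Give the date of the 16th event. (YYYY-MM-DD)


First occurrence: 2006-01-02 (occurrence 1)
Each occurrence is 7 days after the previous.
Occurrence 16 is 15 weeks after the first.
15 weeks = 105 days
2006-01-02 + 105 days = 2006-04-17

2006-04-17


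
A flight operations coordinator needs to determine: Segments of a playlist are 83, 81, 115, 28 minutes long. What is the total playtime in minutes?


Durations: 83, 81, 115, 28
Running sum: 83
+ 81 = 164
+ 115 = 279
+ 28 = 307
Total duration: 307 minutes
That is 5 hours and 7 minutes

307


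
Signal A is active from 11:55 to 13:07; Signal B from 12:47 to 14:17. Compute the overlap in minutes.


Interval A: [715, 787] minutes from midnight
Interval B: [767, 857] minutes from midnight
Overlap start = max(715, 767) = 767
Overlap end = min(787, 857) = 787
Overlap = 787 - 767 = 20 minutes

20


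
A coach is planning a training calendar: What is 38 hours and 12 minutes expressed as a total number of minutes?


Hours: 38
Minutes: 12
Convert hours to minutes: 38 x 60 = 2280
Add remaining minutes: 2280 + 12 = 2292

2292


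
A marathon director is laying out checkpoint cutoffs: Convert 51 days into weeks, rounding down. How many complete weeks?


Total days: 51
Days per week: 7
Division: 51 / 7 = 7 remainder 2
Complete weeks: 7
Remaining days: 2

7


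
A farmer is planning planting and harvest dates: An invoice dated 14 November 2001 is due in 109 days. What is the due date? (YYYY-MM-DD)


Start: 2001-11-14
Adding 109 days
Days remaining in November: 16
After November: 93 days still to add
December 2001: 31 days, 62 remaining
January 2002: 31 days, 31 remaining
February 2002: 28 days, 3 remaining
March 2002 has 31 days, need 3
Result: 2002-03-03

2002-03-03


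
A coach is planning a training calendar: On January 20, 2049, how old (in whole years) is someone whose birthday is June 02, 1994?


Birth: 1994-06-02
Reference: 2049-01-20
Year difference: 2049 - 1994 = 55
Has birthday (06-02) occurred by 01-20? No
Birthday not yet reached this year -> subtract 1
Age in full years: 54

54


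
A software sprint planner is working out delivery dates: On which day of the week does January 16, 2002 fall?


Date: 2002-01-16
January 1, 2002 is a Tuesday
Day of year: 16
Offset from Jan 1: 15 days
15 mod 7 = 1
Result: Wednesday

Wednesday


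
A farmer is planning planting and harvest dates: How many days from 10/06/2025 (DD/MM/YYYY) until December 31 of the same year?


Start: June 10, 2025
End: December 31, 2025
Days left in June: 20
July: 31
August: 31
September: 30
October: 31
... plus remaining months
Sum of remaining months: 184
Total: 20 + 184 = 204

204


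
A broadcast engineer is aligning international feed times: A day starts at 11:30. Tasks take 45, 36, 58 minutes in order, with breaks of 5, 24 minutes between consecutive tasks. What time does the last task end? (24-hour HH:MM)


Start: 11:30 = 690 min from midnight
  after task 1 (45 min): 12:15
  after break (5 min): 12:20
  after task 2 (36 min): 12:56
  after break (24 min): 13:20
  after task 3 (58 min): 14:18
Total elapsed: 168 minutes
End time: 14:18

14:18


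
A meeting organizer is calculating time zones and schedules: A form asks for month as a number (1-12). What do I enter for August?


Calendar month order:
7. July
8. August <--
9. September
August is month number 8

8


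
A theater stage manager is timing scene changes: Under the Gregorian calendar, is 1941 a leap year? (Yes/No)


Year: 1941
Divisible by 4? 1941 / 4 = 485.25 -> No
Not divisible by 4, so NOT a leap year

No


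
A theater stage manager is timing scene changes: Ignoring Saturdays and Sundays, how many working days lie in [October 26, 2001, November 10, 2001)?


Start: 2001-10-26 (Friday)
End (exclusive): 2001-11-10 (Saturday)
Total calendar days: 15
Full weeks: 15 // 7 = 2 -> 10 weekdays
Remaining 1 days starting on Friday:
  Fri(w) -> 1 weekdays
Total business days: 10 + 1 = 11

11


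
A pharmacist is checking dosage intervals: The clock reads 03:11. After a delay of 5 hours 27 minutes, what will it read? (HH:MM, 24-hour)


Start time: 03:11
Adding: 5 hours 27 minutes
Minutes: 11 + 27 = 38
Hours: 3 + 5 + 0 = 8
Result: 08:38

08:38


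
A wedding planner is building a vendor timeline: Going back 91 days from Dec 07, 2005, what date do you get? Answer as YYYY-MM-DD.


Start: 2005-12-07
Subtracting 91 days
Days already passed in December: 7
After going back through December: 84 more days to subtract
November 2005: 30 days, 54 remaining
October 2005: 31 days, 23 remaining
September 2005 has 30 days, need 23
Result: 2005-09-07

2005-09-07


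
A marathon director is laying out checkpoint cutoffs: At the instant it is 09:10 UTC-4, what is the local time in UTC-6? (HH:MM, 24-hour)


Local time: 09:10 at UTC-4 (offset -4h)
Target zone: UTC-6 (offset -6h)
Difference: -6 - (-4) = -2 hours
Calculation: 9 + (-2) = 7
Result: 07:10

07:10


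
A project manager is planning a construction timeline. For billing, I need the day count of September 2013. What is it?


Month: September
Year: 2013
September is a 30-day month
Total: 30 days

30


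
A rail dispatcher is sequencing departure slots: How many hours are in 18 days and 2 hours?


Days: 18
Extra hours: 2
Hours per day: 24
Days to hours: 18 x 24 = 432
Total: 432 + 2 = 434

434


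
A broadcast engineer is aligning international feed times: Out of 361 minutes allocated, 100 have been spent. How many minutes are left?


Total budget: 361 minutes
Time used: 100 minutes
Remaining: 361 - 100 = 261 minutes
Percent used: 27.7%
Percent remaining: 72.3%

261


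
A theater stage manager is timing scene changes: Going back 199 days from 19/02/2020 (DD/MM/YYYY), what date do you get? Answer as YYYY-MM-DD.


Start: 2020-02-19
Subtracting 199 days
Days already passed in February: 19
After going back through February: 180 more days to subtract
January 2020: 31 days, 149 remaining
December 2019: 31 days, 118 remaining
November 2019: 30 days, 88 remaining
October 2019: 31 days, 57 remaining
Result: 2019-08-04

2019-08-04


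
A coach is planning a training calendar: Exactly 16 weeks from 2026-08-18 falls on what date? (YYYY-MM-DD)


Start: 2026-08-18
Weeks to add: 16
Convert to days: 16 x 7 = 112 days
Add 112 days to 2026-08-18
Result: 2026-12-08

2026-12-08


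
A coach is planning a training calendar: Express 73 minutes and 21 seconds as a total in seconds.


Minutes: 73
Seconds: 21
Convert minutes to seconds: 73 x 60 = 4380
Add remaining seconds: 4380 + 21 = 4401

4401


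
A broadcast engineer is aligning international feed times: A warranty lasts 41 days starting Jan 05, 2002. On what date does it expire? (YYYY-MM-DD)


Start: 2002-01-05
Adding 41 days
Days remaining in January: 26
After January: 15 days still to add
February 2002 has 28 days, need 15
Result: 2002-02-15

2002-02-15


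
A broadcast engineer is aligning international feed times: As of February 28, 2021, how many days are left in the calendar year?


Start: February 28, 2021
End: December 31, 2021
Days left in February: 0
March: 31
April: 30
May: 31
June: 30
... plus remaining months
Sum of remaining months: 306
Total: 0 + 306 = 306

306


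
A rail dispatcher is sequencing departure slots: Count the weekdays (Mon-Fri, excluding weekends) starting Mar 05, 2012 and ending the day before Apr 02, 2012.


Start: 2012-03-05 (Monday)
End (exclusive): 2012-04-02 (Monday)
Total calendar days: 28
Full weeks: 28 // 7 = 4 -> 20 weekdays
Remaining 0 days starting on Monday:
Total business days: 20 + 0 = 20

20


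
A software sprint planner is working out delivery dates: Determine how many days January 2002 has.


Month: January
Year: 2002
January is a 31-day month
Total: 31 days

31


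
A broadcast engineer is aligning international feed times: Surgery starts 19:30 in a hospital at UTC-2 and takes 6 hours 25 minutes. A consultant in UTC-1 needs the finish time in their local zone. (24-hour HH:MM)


Start: 19:30 in UTC-2
Step 1 - add duration:
  minutes: 30 + 25 = 55
  hours: 19 + 6 + 0 = 25
  end in UTC-2: 01:55
Step 2 - convert UTC-2 -> UTC-1:
  offset difference: -1 - (-2) = 1 hours
  1 + (1) = 2 -> mod 24 = 2
Result: 02:55 in UTC-1

02:55


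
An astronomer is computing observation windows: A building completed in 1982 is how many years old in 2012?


Birth year: 1982
Current year: 2012
Age = current year - birth year
Age = 2012 - 1982 = 30

30


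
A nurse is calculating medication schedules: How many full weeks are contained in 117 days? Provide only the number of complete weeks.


Total days: 117
Days per week: 7
Division: 117 / 7 = 16 remainder 5
Complete weeks: 16
Remaining days: 5

16


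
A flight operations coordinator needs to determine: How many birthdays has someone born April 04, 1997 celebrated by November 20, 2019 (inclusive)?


Birth: 1997-04-04
Reference: 2019-11-20
Year difference: 2019 - 1997 = 22
Has birthday (04-04) occurred by 11-20? Yes
Age in full years: 22

22


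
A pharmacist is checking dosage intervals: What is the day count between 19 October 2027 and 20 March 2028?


Start date: 2027-10-19
End date: 2028-03-20
Oct 2027: +13 days
Nov 2027: +30 days
Dec 2027: +31 days
... (3 more months)
Total: 153 days

153


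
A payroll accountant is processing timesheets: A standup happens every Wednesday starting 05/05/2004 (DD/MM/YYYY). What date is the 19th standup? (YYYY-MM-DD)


First occurrence: 2004-05-05 (occurrence 1)
Each occurrence is 7 days after the previous.
Occurrence 19 is 18 weeks after the first.
18 weeks = 126 days
2004-05-05 + 126 days = 2004-09-08

2004-09-08


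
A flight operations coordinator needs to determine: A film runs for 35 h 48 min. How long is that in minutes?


Hours: 35
Minutes: 48
Convert hours to minutes: 35 x 60 = 2100
Add remaining minutes: 2100 + 48 = 2148

2148


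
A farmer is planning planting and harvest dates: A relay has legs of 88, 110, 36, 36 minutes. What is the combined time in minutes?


Durations: 88, 110, 36, 36
Running sum: 88
+ 110 = 198
+ 36 = 234
+ 36 = 270
Total duration: 270 minutes
That is 4 hours and 30 minutes

270


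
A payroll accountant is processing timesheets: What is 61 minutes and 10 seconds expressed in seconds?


Minutes: 61
Extra seconds: 10
Seconds per minute: 60
Minutes to seconds: 61 x 60 = 3660
Total: 3660 + 10 = 3670

3670


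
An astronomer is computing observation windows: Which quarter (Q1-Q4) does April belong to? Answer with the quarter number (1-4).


Month: April (month 4)
Q1: January-March (months 1-3)
Q2: April-June (months 4-6)
Q3: July-September (months 7-9)
Q4: October-December (months 10-12)
Month 4 falls in Q2

2


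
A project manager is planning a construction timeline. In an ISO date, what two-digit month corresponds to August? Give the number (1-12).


Calendar month order:
7. July
8. August <--
9. September
August is month number 8

8


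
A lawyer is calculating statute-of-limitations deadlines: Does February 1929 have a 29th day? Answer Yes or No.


Year: 1929
Divisible by 4? 1929 / 4 = 482.25 -> No
Not divisible by 4, so NOT a leap year

No


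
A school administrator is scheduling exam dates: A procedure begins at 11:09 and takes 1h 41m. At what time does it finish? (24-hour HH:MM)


Start time: 11:09
Adding: 1 hours 41 minutes
Minutes: 9 + 41 = 50
Hours: 11 + 1 + 0 = 12
Result: 12:50

12:50


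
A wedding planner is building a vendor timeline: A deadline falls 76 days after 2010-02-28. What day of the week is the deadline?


Start: 2010-02-28 (Sunday)
Step 1 - find target date: add 76 days
  2010-02-28 + 76 days = 2010-05-15
Step 2 - day of week:
  76 mod 7 = 6
  Sunday + 6 days -> Saturday
Result: Saturday (2010-05-15)

Saturday


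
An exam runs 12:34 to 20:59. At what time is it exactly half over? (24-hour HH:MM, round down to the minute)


Start time: 12:34 = 754 minutes from midnight
End time: 20:59 = 1259 minutes from midnight
Sum: 754 + 1259 = 2013
Midpoint: 2013 / 2 = 1006 minutes
Convert: 1006 / 60 = 16 hours, 46 minutes
Result: 16:46

16:46


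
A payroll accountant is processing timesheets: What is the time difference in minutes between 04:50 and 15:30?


Start time: 04:50 = 290 minutes from midnight
End time: 15:30 = 930 minutes from midnight
Difference: 930 - 290 = 640 minutes
That is 10 hours and 40 minutes

640


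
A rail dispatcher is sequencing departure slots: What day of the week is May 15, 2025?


Date: 2025-05-15
January 1, 2025 is a Wednesday
Day of year: 135
Offset from Jan 1: 134 days
134 mod 7 = 1
Result: Thursday

Thursday


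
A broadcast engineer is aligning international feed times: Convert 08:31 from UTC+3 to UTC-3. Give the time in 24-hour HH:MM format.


Local time: 08:31 at UTC+3 (offset 3h)
Target zone: UTC-3 (offset -3h)
Difference: -3 - (3) = -6 hours
Calculation: 8 + (-6) = 2
Result: 02:31

02:31


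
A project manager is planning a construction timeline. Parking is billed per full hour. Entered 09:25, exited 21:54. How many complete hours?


Start: 09:25
End: 21:54
Hour difference: 21 - 9 = 12 hours
Minute difference: 54 - 25 = 29 minutes
Total minutes: 749
Complete hours: 749 / 60 = 12 (remainder 29)

12


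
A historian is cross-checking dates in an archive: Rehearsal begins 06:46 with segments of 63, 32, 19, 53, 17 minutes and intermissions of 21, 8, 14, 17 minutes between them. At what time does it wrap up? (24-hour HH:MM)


Start: 06:46 = 406 min from midnight
  after task 1 (63 min): 07:49
  after break (21 min): 08:10
  after task 2 (32 min): 08:42
  after break (8 min): 08:50
  after task 3 (19 min): 09:09
  after break (14 min): 09:23
  after task 4 (53 min): 10:16
  after break (17 min): 10:33
  after task 5 (17 min): 10:50
Total elapsed: 244 minutes
End time: 10:50

10:50


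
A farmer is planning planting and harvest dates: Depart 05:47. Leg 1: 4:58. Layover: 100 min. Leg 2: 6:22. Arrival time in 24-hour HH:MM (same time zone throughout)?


Depart: 05:47
Leg 1: +298 min -> 10:45
Layover: +100 min -> 12:25
Leg 2: +382 min -> 18:47
Total travel: 780 minutes = 13h 0m
Arrival: 18:47

18:47


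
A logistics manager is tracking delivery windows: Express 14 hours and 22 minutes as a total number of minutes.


Hours: 14
Extra minutes: 22
Minutes per hour: 60
Hours to minutes: 14 x 60 = 840
Total: 840 + 22 = 862

862


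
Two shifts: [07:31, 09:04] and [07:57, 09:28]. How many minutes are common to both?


Interval A: [451, 544] minutes from midnight
Interval B: [477, 568] minutes from midnight
Overlap start = max(451, 477) = 477
Overlap end = min(544, 568) = 544
Overlap = 544 - 477 = 67 minutes

67


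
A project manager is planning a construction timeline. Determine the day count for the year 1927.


Year: 1927
Check leap year rules:
Divisible by 4? No
1927 is not a leap year
Days: 365

365


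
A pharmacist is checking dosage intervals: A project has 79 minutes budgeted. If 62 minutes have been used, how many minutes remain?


Total budget: 79 minutes
Time used: 62 minutes
Remaining: 79 - 62 = 17 minutes
Percent used: 78.5%
Percent remaining: 21.5%

17


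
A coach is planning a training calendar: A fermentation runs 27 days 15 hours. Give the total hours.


Days: 27
Extra hours: 15
Hours per day: 24
Days to hours: 27 x 24 = 648
Total: 648 + 15 = 663

663
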